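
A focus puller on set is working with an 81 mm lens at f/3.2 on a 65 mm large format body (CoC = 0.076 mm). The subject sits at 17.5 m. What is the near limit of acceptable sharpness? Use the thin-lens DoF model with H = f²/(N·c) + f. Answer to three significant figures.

Hyperfocal distance H = f²/(N·c) + f = 81²/(3.2 × 0.076) + 81 = 6561/0.2432 + 81 ≈ 27058.8 mm ≈ 27.06 m.
Near limit Dn = s·(H − f)/(H + s − 2f) = 17500 × (27058.8 − 81) / (27058.8 + 17500 − 2 × 81) = 17500 × 26977.8 / 44396.8 ≈ 10634 mm ≈ 10.6 m.

10.6 m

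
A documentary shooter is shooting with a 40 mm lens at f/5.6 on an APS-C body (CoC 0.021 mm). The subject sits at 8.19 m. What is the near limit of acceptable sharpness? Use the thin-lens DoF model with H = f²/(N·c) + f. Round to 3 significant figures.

Hyperfocal distance H = f²/(N·c) + f = 40²/(5.6 × 0.021) + 40 = 1600/0.1176 + 40 ≈ 13645.4 mm ≈ 13.65 m.
Near limit Dn = s·(H − f)/(H + s − 2f) = 8190 × (13645.4 − 40) / (13645.4 + 8190 − 2 × 40) = 8190 × 13605.4 / 21755.4 ≈ 5121.9 mm ≈ 5.12 m.

5.12 m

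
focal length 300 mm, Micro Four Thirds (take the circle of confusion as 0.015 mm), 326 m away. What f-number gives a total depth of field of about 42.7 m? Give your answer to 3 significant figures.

Write h = H − f = f²/(N·c). The thin-lens limits are Dn = s·h/(h + (s−f)) and Df = s·h/(h − (s−f)), so DoF = Df − Dn = 2·s·(s−f)·h / (h² − (s−f)²).
That is a quadratic in h: DoF·h² − 2·s·(s−f)·h − DoF·(s−f)² = 0 ⇒ h = (s−f)·(s + √(s² + DoF²)) / DoF = 325700 × (326000 + √(326000² + 42700²)) / 42700 = 325700 × (326000 + 328785) / 42700 ≈ 4994457 mm.
Then N = f²/(c·h) = 300² / (0.015 × 4994457) = 90000 / 74917 ≈ 1.20.

f/1.20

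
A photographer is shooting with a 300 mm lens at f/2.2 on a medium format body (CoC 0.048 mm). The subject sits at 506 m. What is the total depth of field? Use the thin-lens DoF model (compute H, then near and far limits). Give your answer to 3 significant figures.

Hyperfocal distance H = f²/(N·c) + f = 300²/(2.2 × 0.048) + 300 = 90000/0.1056 + 300 ≈ 852572.7 mm ≈ 852.6 m.
Near limit Dn = s·(H − f)/(H + s − 2f) = 506000 × (852572.7 − 300) / (852572.7 + 506000 − 2 × 300) = 506000 × 852272.7 / 1357972.7 ≈ 317569 mm.
Far limit Df = s·(H − f)/(H − s) = 506000 × (852572.7 − 300) / (852572.7 − 506000) = 506000 × 852272.7 / 346572.7 ≈ 1244328 mm.
Depth of field = Df − Dn = 1244328 − 317569 ≈ 926759 mm ≈ 927 m.

927 m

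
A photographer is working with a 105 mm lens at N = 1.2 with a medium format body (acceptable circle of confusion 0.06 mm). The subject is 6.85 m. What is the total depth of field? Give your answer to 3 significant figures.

Hyperfocal distance H = f²/(N·c) + f = 105²/(1.2 × 0.06) + 105 = 11025/0.072 + 105 ≈ 153230.0 mm ≈ 153.2 m.
Near limit Dn = s·(H − f)/(H + s − 2f) = 6850 × (153230.0 − 105) / (153230.0 + 6850 − 2 × 105) = 6850 × 153125.0 / 159870.0 ≈ 6560.99 mm.
Far limit Df = s·(H − f)/(H − s) = 6850 × (153230.0 − 105) / (153230.0 − 6850) = 6850 × 153125.0 / 146380.0 ≈ 7165.64 mm.
Depth of field = Df − Dn = 7165.64 − 6560.99 ≈ 604.65 mm ≈ 0.605 m.

0.605 m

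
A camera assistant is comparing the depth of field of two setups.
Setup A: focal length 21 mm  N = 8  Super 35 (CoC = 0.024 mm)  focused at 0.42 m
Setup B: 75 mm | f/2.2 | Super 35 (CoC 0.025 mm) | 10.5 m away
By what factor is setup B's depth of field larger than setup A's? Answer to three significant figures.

14.4

Setup A: H = 21²/(8×0.024) + 21 ≈ 2317.9 mm; DoF = Df − Dn = 508.30 − 357.84 ≈ 150.46 mm.
Setup B: H = 75²/(2.2×0.025) + 75 ≈ 102347.7 mm; DoF = Df − Dn = 11691.8 − 9528.7 ≈ 2163.1 mm.
Ratio = 2163.1 / 150.46 ≈ 14.4.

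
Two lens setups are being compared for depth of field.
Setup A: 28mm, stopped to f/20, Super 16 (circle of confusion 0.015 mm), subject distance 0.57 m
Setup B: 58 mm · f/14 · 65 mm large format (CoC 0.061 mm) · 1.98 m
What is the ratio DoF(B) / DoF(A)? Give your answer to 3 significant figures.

Setup A: H = 28²/(20×0.015) + 28 ≈ 2641.3 mm; DoF = Df − Dn = 719.15 − 472.09 ≈ 247.06 mm.
Setup B: H = 58²/(14×0.061) + 58 ≈ 3997.1 mm; DoF = Df − Dn = 3866.6 − 1330.7 ≈ 2535.9 mm.
Ratio = 2535.9 / 247.06 ≈ 10.3.

10.3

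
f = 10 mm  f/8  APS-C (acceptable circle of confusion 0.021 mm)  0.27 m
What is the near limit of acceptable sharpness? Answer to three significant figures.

188 mm

Hyperfocal distance H = f²/(N·c) + f = 10²/(8 × 0.021) + 10 = 100/0.168 + 10 ≈ 605.2 mm ≈ 0.605 m.
Near limit Dn = s·(H − f)/(H + s − 2f) = 270 × (605.2 − 10) / (605.2 + 270 − 2 × 10) = 270 × 595.2 / 855.2 ≈ 187.92 mm.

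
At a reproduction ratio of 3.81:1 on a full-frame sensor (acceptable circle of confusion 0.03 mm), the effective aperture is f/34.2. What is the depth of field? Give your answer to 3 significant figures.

At magnification m, DoF ≈ 2·N_eff·c/m² = 2 × 34.2 × 0.03 / 3.81² = 2.052 / 14.52 ≈ 0.141 mm.

0.141 mm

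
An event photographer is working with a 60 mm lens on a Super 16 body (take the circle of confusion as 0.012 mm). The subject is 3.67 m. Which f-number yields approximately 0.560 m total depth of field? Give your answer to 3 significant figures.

f/6.30

Write h = H − f = f²/(N·c). The thin-lens limits are Dn = s·h/(h + (s−f)) and Df = s·h/(h − (s−f)), so DoF = Df − Dn = 2·s·(s−f)·h / (h² − (s−f)²).
That is a quadratic in h: DoF·h² − 2·s·(s−f)·h − DoF·(s−f)² = 0 ⇒ h = (s−f)·(s + √(s² + DoF²)) / DoF = 3610 × (3670 + √(3670² + 560²)) / 560 = 3610 × (3670 + 3712.48) / 560 ≈ 47591 mm.
Then N = f²/(c·h) = 60² / (0.012 × 47591) = 3600 / 571.09 ≈ 6.30.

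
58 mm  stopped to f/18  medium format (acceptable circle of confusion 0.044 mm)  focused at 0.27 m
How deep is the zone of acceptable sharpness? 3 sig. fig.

Hyperfocal distance H = f²/(N·c) + f = 58²/(18 × 0.044) + 58 = 3364/0.792 + 58 ≈ 4305.5 mm ≈ 4.305 m.
Near limit Dn = s·(H − f)/(H + s − 2f) = 270 × (4305.5 − 58) / (4305.5 + 270 − 2 × 58) = 270 × 4247.5 / 4459.5 ≈ 257.164 mm.
Far limit Df = s·(H − f)/(H − s) = 270 × (4305.5 − 58) / (4305.5 − 270) = 270 × 4247.5 / 4035.5 ≈ 284.184 mm.
Depth of field = Df − Dn = 284.184 − 257.164 ≈ 27.020 mm.

27.0 mm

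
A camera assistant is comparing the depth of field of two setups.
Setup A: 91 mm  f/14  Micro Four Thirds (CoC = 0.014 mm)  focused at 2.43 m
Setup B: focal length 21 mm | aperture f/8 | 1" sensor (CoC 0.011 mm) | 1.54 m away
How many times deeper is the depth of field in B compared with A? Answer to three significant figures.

Setup A: H = 91²/(14×0.014) + 91 ≈ 42341.0 mm; DoF = Df − Dn = 2572.41 − 2302.53 ≈ 269.88 mm.
Setup B: H = 21²/(8×0.011) + 21 ≈ 5032.4 mm; DoF = Df − Dn = 2209.8 − 1181.8 ≈ 1028.0 mm.
Ratio = 1028.0 / 269.88 ≈ 3.81.

3.81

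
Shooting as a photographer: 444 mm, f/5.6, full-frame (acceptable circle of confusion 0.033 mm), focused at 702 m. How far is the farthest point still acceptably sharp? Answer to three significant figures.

2050 m

Hyperfocal distance H = f²/(N·c) + f = 444²/(5.6 × 0.033) + 444 = 197136/0.1848 + 444 ≈ 1067197.2 mm ≈ 1067 m.
Far limit Df = s·(H − f)/(H − s) = 702000 × (1067197.2 − 444) / (1067197.2 − 702000) = 702000 × 1066753.2 / 365197.2 ≈ 2050565 mm ≈ 2050 m.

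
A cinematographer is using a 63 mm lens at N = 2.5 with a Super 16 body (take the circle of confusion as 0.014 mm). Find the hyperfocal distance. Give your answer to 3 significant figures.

Hyperfocal distance H = f²/(N·c) + f = 63²/(2.5 × 0.014) + 63 = 3969/0.035 + 63 ≈ 113463.0 mm ≈ 113 m.

113 m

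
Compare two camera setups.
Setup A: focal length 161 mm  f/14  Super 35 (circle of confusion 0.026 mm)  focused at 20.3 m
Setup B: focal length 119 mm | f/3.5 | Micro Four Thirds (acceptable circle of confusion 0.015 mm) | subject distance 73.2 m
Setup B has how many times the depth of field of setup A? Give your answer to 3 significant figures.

3.43

Setup A: H = 161²/(14×0.026) + 161 ≈ 71372.5 mm; DoF = Df − Dn = 28305 − 15825 ≈ 12480 mm.
Setup B: H = 119²/(3.5×0.015) + 119 ≈ 269852.3 mm; DoF = Df − Dn = 100403 − 57595 ≈ 42808 mm.
Ratio = 42808 / 12480 ≈ 3.43.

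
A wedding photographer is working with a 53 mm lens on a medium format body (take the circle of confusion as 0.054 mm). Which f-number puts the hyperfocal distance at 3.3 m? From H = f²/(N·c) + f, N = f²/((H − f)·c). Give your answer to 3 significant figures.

f/16

Rearrange H = f²/(N·c) + f for N: N = f² / ((H − f)·c).
N = 53² / ((3300 − 53) × 0.054) = 2809 / 175.3 ≈ 16.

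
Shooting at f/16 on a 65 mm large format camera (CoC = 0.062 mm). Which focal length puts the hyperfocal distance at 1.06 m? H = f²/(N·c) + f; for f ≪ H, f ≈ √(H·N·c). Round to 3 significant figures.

From H = f²/(N·c) + f, with f ≪ H: f ≈ √(H·N·c) = √(1060 × 16 × 0.062) = √1051.5 ≈ 32.43 mm.
Exact: f² + N·c·f − N·c·H = 0 ⇒ f = (−N·c + √((N·c)² + 4·N·c·H))/2 = (−0.992 + √4207.1)/2 ≈ 31.935 mm ≈ 31.9 mm.

31.9 mm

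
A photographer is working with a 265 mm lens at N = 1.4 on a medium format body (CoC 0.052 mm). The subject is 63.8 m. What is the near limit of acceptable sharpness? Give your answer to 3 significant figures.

Hyperfocal distance H = f²/(N·c) + f = 265²/(1.4 × 0.052) + 265 = 70225/0.0728 + 265 ≈ 964894.1 mm ≈ 964.9 m.
Near limit Dn = s·(H − f)/(H + s − 2f) = 63800 × (964894.1 − 265) / (964894.1 + 63800 − 2 × 265) = 63800 × 964629.1 / 1028164.1 ≈ 59858 mm ≈ 59.9 m.

59.9 m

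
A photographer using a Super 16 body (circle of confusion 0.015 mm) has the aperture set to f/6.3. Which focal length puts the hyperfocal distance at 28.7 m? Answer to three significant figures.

From H = f²/(N·c) + f, with f ≪ H: f ≈ √(H·N·c) = √(28700 × 6.3 × 0.015) = √2712.2 ≈ 52.08 mm.
Exact: f² + N·c·f − N·c·H = 0 ⇒ f = (−N·c + √((N·c)² + 4·N·c·H))/2 = (−0.0945 + √10849)/2 ≈ 52.031 mm ≈ 52.0 mm.

52.0 mm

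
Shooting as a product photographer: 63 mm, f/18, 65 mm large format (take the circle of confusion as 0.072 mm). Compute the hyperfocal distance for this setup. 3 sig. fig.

Hyperfocal distance H = f²/(N·c) + f = 63²/(18 × 0.072) + 63 = 3969/1.296 + 63 ≈ 3125.5 mm ≈ 3.13 m.

3.13 m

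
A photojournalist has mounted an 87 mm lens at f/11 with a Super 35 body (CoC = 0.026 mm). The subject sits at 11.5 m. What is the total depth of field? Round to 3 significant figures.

Hyperfocal distance H = f²/(N·c) + f = 87²/(11 × 0.026) + 87 = 7569/0.286 + 87 ≈ 26552.0 mm ≈ 26.55 m.
Near limit Dn = s·(H − f)/(H + s − 2f) = 11500 × (26552.0 − 87) / (26552.0 + 11500 − 2 × 87) = 11500 × 26465.0 / 37878.0 ≈ 8035 mm.
Far limit Df = s·(H − f)/(H − s) = 11500 × (26552.0 − 87) / (26552.0 − 11500) = 11500 × 26465.0 / 15052.0 ≈ 20220 mm.
Depth of field = Df − Dn = 20220 − 8035 ≈ 12185 mm ≈ 12.2 m.

12.2 m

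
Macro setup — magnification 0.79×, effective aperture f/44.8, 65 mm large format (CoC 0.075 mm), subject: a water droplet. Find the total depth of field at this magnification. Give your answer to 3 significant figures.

10.8 mm

At magnification m, DoF ≈ 2·N_eff·c/m² = 2 × 44.8 × 0.075 / 0.79² = 6.72 / 0.6241 ≈ 10.8 mm.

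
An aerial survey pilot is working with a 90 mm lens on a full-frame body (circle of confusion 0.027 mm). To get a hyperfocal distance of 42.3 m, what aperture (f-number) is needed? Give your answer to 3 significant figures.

f/7.11

Rearrange H = f²/(N·c) + f for N: N = f² / ((H − f)·c).
N = 90² / ((42300 − 90) × 0.027) = 8100 / 1140 ≈ 7.11.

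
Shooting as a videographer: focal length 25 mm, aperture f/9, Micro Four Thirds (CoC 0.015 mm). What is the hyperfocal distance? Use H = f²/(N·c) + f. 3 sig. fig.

4.65 m

Hyperfocal distance H = f²/(N·c) + f = 25²/(9 × 0.015) + 25 = 625/0.135 + 25 ≈ 4654.6 mm ≈ 4.65 m.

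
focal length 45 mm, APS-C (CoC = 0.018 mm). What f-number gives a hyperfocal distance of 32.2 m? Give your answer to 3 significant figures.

f/3.50

Rearrange H = f²/(N·c) + f for N: N = f² / ((H − f)·c).
N = 45² / ((32200 − 45) × 0.018) = 2025 / 578.8 ≈ 3.50.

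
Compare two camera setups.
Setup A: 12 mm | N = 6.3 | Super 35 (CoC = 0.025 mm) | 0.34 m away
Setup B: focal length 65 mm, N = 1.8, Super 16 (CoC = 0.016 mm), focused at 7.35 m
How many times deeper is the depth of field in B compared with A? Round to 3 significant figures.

2.61

Setup A: H = 12²/(6.3×0.025) + 12 ≈ 926.3 mm; DoF = Df − Dn = 530.21 − 250.23 ≈ 279.98 mm.
Setup B: H = 65²/(1.8×0.016) + 65 ≈ 146766.4 mm; DoF = Df − Dn = 7734.06 − 7002.28 ≈ 731.78 mm.
Ratio = 731.78 / 279.98 ≈ 2.61.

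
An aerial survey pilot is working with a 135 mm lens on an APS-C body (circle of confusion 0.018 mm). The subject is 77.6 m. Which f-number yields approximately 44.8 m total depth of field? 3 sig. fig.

Write h = H − f = f²/(N·c). The thin-lens limits are Dn = s·h/(h + (s−f)) and Df = s·h/(h − (s−f)), so DoF = Df − Dn = 2·s·(s−f)·h / (h² − (s−f)²).
That is a quadratic in h: DoF·h² − 2·s·(s−f)·h − DoF·(s−f)² = 0 ⇒ h = (s−f)·(s + √(s² + DoF²)) / DoF = 77465 × (77600 + √(77600² + 44800²)) / 44800 = 77465 × (77600 + 89603.6) / 44800 ≈ 289117 mm.
Then N = f²/(c·h) = 135² / (0.018 × 289117) = 18225 / 5204.1 ≈ 3.50.

f/3.50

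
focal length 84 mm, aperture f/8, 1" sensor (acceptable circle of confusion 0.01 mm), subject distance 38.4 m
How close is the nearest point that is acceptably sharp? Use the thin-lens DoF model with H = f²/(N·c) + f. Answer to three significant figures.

Hyperfocal distance H = f²/(N·c) + f = 84²/(8 × 0.01) + 84 = 7056/0.08 + 84 ≈ 88284.0 mm ≈ 88.28 m.
Near limit Dn = s·(H − f)/(H + s − 2f) = 38400 × (88284.0 − 84) / (88284.0 + 38400 − 2 × 84) = 38400 × 88200.0 / 126516.0 ≈ 26770 mm ≈ 26.8 m.

26.8 m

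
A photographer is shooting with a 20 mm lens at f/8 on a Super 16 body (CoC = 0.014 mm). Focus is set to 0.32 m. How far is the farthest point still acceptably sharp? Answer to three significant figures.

349 mm

Hyperfocal distance H = f²/(N·c) + f = 20²/(8 × 0.014) + 20 = 400/0.112 + 20 ≈ 3591.4 mm ≈ 3.591 m.
Far limit Df = s·(H − f)/(H − s) = 320 × (3591.4 − 20) / (3591.4 − 320) = 320 × 3571.4 / 3271.4 ≈ 349.34 mm.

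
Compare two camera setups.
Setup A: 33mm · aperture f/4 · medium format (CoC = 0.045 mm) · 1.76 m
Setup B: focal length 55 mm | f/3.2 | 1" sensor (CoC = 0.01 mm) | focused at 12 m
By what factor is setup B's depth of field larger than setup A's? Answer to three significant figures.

2.82

Setup A: H = 33²/(4×0.045) + 33 ≈ 6083.0 mm; DoF = Df − Dn = 2463.1 − 1369.2 ≈ 1093.9 mm.
Setup B: H = 55²/(3.2×0.01) + 55 ≈ 94586.2 mm; DoF = Df − Dn = 13735.6 − 10653.8 ≈ 3081.8 mm.
Ratio = 3081.8 / 1093.9 ≈ 2.82.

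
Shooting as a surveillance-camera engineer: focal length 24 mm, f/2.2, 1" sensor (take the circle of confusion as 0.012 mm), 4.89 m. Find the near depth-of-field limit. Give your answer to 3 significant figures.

Hyperfocal distance H = f²/(N·c) + f = 24²/(2.2 × 0.012) + 24 = 576/0.0264 + 24 ≈ 21842.2 mm ≈ 21.84 m.
Near limit Dn = s·(H − f)/(H + s − 2f) = 4890 × (21842.2 − 24) / (21842.2 + 4890 − 2 × 24) = 4890 × 21818.2 / 26684.2 ≈ 3998.3 mm ≈ 4.00 m.

4.00 m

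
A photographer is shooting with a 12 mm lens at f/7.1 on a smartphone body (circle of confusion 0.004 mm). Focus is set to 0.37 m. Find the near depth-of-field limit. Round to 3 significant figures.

346 mm

Hyperfocal distance H = f²/(N·c) + f = 12²/(7.1 × 0.004) + 12 = 144/0.0284 + 12 ≈ 5082.4 mm ≈ 5.082 m.
Near limit Dn = s·(H − f)/(H + s − 2f) = 370 × (5082.4 − 12) / (5082.4 + 370 − 2 × 12) = 370 × 5070.4 / 5428.4 ≈ 345.60 mm.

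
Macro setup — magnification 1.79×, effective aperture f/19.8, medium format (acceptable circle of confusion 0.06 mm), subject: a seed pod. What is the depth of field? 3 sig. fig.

At magnification m, DoF ≈ 2·N_eff·c/m² = 2 × 19.8 × 0.06 / 1.79² = 2.376 / 3.204 ≈ 0.742 mm.

0.742 mm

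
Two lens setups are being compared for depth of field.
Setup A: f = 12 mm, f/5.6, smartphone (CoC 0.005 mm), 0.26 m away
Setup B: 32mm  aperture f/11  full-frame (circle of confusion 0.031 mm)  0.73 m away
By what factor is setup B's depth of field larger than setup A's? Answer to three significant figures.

14.3

Setup A: H = 12²/(5.6×0.005) + 12 ≈ 5154.9 mm; DoF = Df − Dn = 273.173 − 248.039 ≈ 25.134 mm.
Setup B: H = 32²/(11×0.031) + 32 ≈ 3034.9 mm; DoF = Df − Dn = 951.07 − 592.32 ≈ 358.75 mm.
Ratio = 358.75 / 25.134 ≈ 14.3.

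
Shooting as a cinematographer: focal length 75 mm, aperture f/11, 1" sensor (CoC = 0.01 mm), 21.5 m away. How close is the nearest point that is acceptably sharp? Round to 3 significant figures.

15.2 m

Hyperfocal distance H = f²/(N·c) + f = 75²/(11 × 0.01) + 75 = 5625/0.11 + 75 ≈ 51211.4 mm ≈ 51.21 m.
Near limit Dn = s·(H − f)/(H + s − 2f) = 21500 × (51211.4 − 75) / (51211.4 + 21500 − 2 × 75) = 21500 × 51136.4 / 72561.4 ≈ 15152 mm ≈ 15.2 m.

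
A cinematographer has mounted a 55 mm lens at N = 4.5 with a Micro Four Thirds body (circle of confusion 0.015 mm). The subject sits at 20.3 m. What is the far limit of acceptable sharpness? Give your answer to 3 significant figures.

37.0 m

Hyperfocal distance H = f²/(N·c) + f = 55²/(4.5 × 0.015) + 55 = 3025/0.0675 + 55 ≈ 44869.8 mm ≈ 44.87 m.
Far limit Df = s·(H − f)/(H − s) = 20300 × (44869.8 − 55) / (44869.8 − 20300) = 20300 × 44814.8 / 24569.8 ≈ 37027 mm ≈ 37.0 m.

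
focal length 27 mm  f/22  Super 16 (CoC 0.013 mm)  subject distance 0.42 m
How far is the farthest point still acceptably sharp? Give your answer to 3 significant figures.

Hyperfocal distance H = f²/(N·c) + f = 27²/(22 × 0.013) + 27 = 729/0.286 + 27 ≈ 2576.0 mm ≈ 2.576 m.
Far limit Df = s·(H − f)/(H − s) = 420 × (2576.0 − 27) / (2576.0 − 420) = 420 × 2549.0 / 2156.0 ≈ 496.56 mm.

497 mm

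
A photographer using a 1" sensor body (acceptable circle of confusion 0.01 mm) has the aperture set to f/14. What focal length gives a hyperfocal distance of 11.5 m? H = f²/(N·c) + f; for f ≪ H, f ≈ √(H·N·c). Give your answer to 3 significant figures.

From H = f²/(N·c) + f, with f ≪ H: f ≈ √(H·N·c) = √(11500 × 14 × 0.01) = √1610.0 ≈ 40.12 mm.
The +f correction barely moves this — solving exactly, f² + N·c·f − N·c·H = 0 ⇒ f = (−N·c + √((N·c)² + 4·N·c·H))/2 = (−0.14 + √6440.0)/2 ≈ 40.055 mm, so f ≈ 40.1 mm.

40.1 mm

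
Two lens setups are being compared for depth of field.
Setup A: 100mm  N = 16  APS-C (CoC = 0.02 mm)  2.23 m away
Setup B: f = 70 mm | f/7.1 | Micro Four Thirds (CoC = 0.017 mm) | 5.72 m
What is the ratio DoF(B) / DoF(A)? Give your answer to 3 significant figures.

Setup A: H = 100²/(16×0.02) + 100 ≈ 31350.0 mm; DoF = Df − Dn = 2393.11 − 2087.70 ≈ 305.41 mm.
Setup B: H = 70²/(7.1×0.017) + 70 ≈ 40666.5 mm; DoF = Df − Dn = 6644.8 − 5021.2 ≈ 1623.6 mm.
Ratio = 1623.6 / 305.41 ≈ 5.32.

5.32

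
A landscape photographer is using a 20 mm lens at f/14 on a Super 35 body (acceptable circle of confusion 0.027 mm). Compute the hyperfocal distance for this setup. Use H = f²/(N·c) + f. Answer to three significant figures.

Hyperfocal distance H = f²/(N·c) + f = 20²/(14 × 0.027) + 20 = 400/0.378 + 20 ≈ 1078.2 mm ≈ 1.08 m.

1.08 m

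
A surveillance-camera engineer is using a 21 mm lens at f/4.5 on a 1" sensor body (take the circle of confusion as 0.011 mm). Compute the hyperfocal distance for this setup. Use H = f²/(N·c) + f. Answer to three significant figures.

8.93 m

Hyperfocal distance H = f²/(N·c) + f = 21²/(4.5 × 0.011) + 21 = 441/0.0495 + 21 ≈ 8930.1 mm ≈ 8.93 m.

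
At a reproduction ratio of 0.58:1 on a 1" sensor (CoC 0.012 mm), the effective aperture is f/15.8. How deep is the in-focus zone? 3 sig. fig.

At magnification m, DoF ≈ 2·N_eff·c/m² = 2 × 15.8 × 0.012 / 0.58² = 0.3792 / 0.3364 ≈ 1.13 mm.

1.13 mm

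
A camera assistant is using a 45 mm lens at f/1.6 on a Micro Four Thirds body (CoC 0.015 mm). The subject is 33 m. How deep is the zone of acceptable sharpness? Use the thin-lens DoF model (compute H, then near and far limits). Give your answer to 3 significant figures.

30.4 m

Hyperfocal distance H = f²/(N·c) + f = 45²/(1.6 × 0.015) + 45 = 2025/0.024 + 45 ≈ 84420.0 mm ≈ 84.42 m.
Near limit Dn = s·(H − f)/(H + s − 2f) = 33000 × (84420.0 − 45) / (84420.0 + 33000 − 2 × 45) = 33000 × 84375.0 / 117330.0 ≈ 23731 mm.
Far limit Df = s·(H − f)/(H − s) = 33000 × (84420.0 − 45) / (84420.0 − 33000) = 33000 × 84375.0 / 51420.0 ≈ 54150 mm.
Depth of field = Df − Dn = 54150 − 23731 ≈ 30419 mm ≈ 30.4 m.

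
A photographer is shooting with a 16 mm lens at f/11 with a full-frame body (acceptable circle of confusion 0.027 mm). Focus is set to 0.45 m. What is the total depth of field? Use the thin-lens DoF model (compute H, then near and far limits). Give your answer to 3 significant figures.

Hyperfocal distance H = f²/(N·c) + f = 16²/(11 × 0.027) + 16 = 256/0.297 + 16 ≈ 878.0 mm ≈ 0.878 m.
Near limit Dn = s·(H − f)/(H + s − 2f) = 450 × (878.0 − 16) / (878.0 + 450 − 2 × 16) = 450 × 862.0 / 1296.0 ≈ 299.30 mm.
Far limit Df = s·(H − f)/(H − s) = 450 × (878.0 − 16) / (878.0 − 450) = 450 × 862.0 / 428.0 ≈ 906.36 mm.
Depth of field = Df − Dn = 906.36 − 299.30 ≈ 607.06 mm ≈ 0.607 m.

0.607 m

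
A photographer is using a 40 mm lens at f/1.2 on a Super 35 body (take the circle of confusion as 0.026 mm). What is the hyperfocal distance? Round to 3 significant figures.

51.3 m

Hyperfocal distance H = f²/(N·c) + f = 40²/(1.2 × 0.026) + 40 = 1600/0.0312 + 40 ≈ 51322.1 mm ≈ 51.3 m.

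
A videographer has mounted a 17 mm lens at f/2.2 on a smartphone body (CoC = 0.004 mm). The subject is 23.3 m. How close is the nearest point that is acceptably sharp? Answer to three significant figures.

Hyperfocal distance H = f²/(N·c) + f = 17²/(2.2 × 0.004) + 17 = 289/0.0088 + 17 ≈ 32857.9 mm ≈ 32.86 m.
Near limit Dn = s·(H − f)/(H + s − 2f) = 23300 × (32857.9 − 17) / (32857.9 + 23300 − 2 × 17) = 23300 × 32840.9 / 56123.9 ≈ 13634 mm ≈ 13.6 m.

13.6 m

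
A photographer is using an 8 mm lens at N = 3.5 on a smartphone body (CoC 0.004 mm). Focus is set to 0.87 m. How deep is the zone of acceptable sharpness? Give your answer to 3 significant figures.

Hyperfocal distance H = f²/(N·c) + f = 8²/(3.5 × 0.004) + 8 = 64/0.014 + 8 ≈ 4579.4 mm ≈ 4.579 m.
Near limit Dn = s·(H − f)/(H + s − 2f) = 870 × (4579.4 − 8) / (4579.4 + 870 − 2 × 8) = 870 × 4571.4 / 5433.4 ≈ 731.98 mm.
Far limit Df = s·(H − f)/(H − s) = 870 × (4579.4 − 8) / (4579.4 − 870) = 870 × 4571.4 / 3709.4 ≈ 1072.17 mm.
Depth of field = Df − Dn = 1072.17 − 731.98 ≈ 340.19 mm.

340 mm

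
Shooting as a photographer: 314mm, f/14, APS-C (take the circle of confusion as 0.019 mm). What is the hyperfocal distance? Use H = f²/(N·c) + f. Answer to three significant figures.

371 m

Hyperfocal distance H = f²/(N·c) + f = 314²/(14 × 0.019) + 314 = 98596/0.266 + 314 ≈ 370975.7 mm ≈ 371 m.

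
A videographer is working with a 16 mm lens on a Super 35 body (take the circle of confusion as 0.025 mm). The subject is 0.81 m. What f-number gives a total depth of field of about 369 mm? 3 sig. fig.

Write h = H − f = f²/(N·c). The thin-lens limits are Dn = s·h/(h + (s−f)) and Df = s·h/(h − (s−f)), so DoF = Df − Dn = 2·s·(s−f)·h / (h² − (s−f)²).
That is a quadratic in h: DoF·h² − 2·s·(s−f)·h − DoF·(s−f)² = 0 ⇒ h = (s−f)·(s + √(s² + DoF²)) / DoF = 794 × (810 + √(810² + 369²)) / 369 = 794 × (810 + 890.090) / 369 ≈ 3658.2 mm.
Then N = f²/(c·h) = 16² / (0.025 × 3658.2) = 256 / 91.455 ≈ 2.80.

f/2.80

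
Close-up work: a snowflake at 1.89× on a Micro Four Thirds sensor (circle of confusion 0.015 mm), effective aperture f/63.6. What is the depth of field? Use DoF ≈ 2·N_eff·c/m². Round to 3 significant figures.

0.534 mm

At magnification m, DoF ≈ 2·N_eff·c/m² = 2 × 63.6 × 0.015 / 1.89² = 1.908 / 3.572 ≈ 0.534 mm.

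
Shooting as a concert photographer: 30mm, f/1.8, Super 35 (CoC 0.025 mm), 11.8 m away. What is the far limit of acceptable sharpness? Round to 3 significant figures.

28.7 m

Hyperfocal distance H = f²/(N·c) + f = 30²/(1.8 × 0.025) + 30 = 900/0.045 + 30 ≈ 20030.0 mm ≈ 20.03 m.
Far limit Df = s·(H − f)/(H − s) = 11800 × (20030.0 − 30) / (20030.0 − 11800) = 11800 × 20000.0 / 8230.0 ≈ 28676 mm ≈ 28.7 m.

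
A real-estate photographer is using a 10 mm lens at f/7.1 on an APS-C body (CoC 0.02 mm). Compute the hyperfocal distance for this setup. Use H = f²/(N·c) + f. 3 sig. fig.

Hyperfocal distance H = f²/(N·c) + f = 10²/(7.1 × 0.02) + 10 = 100/0.142 + 10 ≈ 714.2 mm ≈ 0.714 m.

0.714 m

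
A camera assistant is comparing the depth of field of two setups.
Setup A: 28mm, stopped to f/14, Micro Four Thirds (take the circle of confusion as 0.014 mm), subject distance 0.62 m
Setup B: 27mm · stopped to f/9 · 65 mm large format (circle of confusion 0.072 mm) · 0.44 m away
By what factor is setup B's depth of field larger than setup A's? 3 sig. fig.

Setup A: H = 28²/(14×0.014) + 28 ≈ 4028.0 mm; DoF = Df − Dn = 727.70 − 540.07 ≈ 187.63 mm.
Setup B: H = 27²/(9×0.072) + 27 ≈ 1152.0 mm; DoF = Df − Dn = 695.22 − 321.85 ≈ 373.37 mm.
Ratio = 373.37 / 187.63 ≈ 1.99.

1.99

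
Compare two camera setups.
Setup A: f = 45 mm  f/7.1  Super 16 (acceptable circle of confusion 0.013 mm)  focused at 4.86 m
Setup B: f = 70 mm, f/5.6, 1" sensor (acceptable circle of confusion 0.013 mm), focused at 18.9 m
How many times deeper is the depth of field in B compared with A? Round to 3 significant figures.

Setup A: H = 45²/(7.1×0.013) + 45 ≈ 21984.3 mm; DoF = Df − Dn = 6226.5 − 3985.3 ≈ 2241.2 mm.
Setup B: H = 70²/(5.6×0.013) + 70 ≈ 67377.7 mm; DoF = Df − Dn = 26241 − 14768 ≈ 11473 mm.
Ratio = 11473 / 2241.2 ≈ 5.12.

5.12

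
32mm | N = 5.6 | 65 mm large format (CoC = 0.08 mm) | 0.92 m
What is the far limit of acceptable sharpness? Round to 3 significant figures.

Hyperfocal distance H = f²/(N·c) + f = 32²/(5.6 × 0.08) + 32 = 1024/0.448 + 32 ≈ 2317.7 mm ≈ 2.318 m.
Far limit Df = s·(H − f)/(H − s) = 920 × (2317.7 − 32) / (2317.7 − 920) = 920 × 2285.7 / 1397.7 ≈ 1504.5 mm ≈ 1.50 m.

1.50 m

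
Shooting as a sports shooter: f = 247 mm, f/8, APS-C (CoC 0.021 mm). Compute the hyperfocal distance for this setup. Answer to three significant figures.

363 m

Hyperfocal distance H = f²/(N·c) + f = 247²/(8 × 0.021) + 247 = 61009/0.168 + 247 ≈ 363395.8 mm ≈ 363 m.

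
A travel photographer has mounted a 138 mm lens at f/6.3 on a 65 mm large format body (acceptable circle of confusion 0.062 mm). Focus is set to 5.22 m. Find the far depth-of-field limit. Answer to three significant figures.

Hyperfocal distance H = f²/(N·c) + f = 138²/(6.3 × 0.062) + 138 = 19044/0.3906 + 138 ≈ 48893.8 mm ≈ 48.89 m.
Far limit Df = s·(H − f)/(H − s) = 5220 × (48893.8 − 138) / (48893.8 − 5220) = 5220 × 48755.8 / 43673.8 ≈ 5827.4 mm ≈ 5.83 m.

5.83 m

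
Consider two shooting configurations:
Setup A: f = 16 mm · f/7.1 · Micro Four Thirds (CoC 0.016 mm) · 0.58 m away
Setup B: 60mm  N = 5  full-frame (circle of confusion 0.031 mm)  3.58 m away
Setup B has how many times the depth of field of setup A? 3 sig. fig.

3.59

Setup A: H = 16²/(7.1×0.016) + 16 ≈ 2269.5 mm; DoF = Df − Dn = 773.62 − 463.90 ≈ 309.72 mm.
Setup B: H = 60²/(5×0.031) + 60 ≈ 23285.8 mm; DoF = Df − Dn = 4219.5 − 3108.8 ≈ 1110.7 mm.
Ratio = 1110.7 / 309.72 ≈ 3.59.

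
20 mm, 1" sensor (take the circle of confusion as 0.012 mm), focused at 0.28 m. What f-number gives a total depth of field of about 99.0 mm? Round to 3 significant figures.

Write h = H − f = f²/(N·c). The thin-lens limits are Dn = s·h/(h + (s−f)) and Df = s·h/(h − (s−f)), so DoF = Df − Dn = 2·s·(s−f)·h / (h² − (s−f)²).
That is a quadratic in h: DoF·h² − 2·s·(s−f)·h − DoF·(s−f)² = 0 ⇒ h = (s−f)·(s + √(s² + DoF²)) / DoF = 260 × (280 + √(280² + 99²)) / 99 = 260 × (280 + 296.987) / 99 ≈ 1515.3 mm.
Then N = f²/(c·h) = 20² / (0.012 × 1515.3) = 400 / 18.184 ≈ 22.

f/22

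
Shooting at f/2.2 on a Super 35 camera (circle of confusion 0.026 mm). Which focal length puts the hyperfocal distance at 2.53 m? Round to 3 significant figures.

From H = f²/(N·c) + f, with f ≪ H: f ≈ √(H·N·c) = √(2530 × 2.2 × 0.026) = √144.72 ≈ 12.03 mm.
The +f correction barely moves this — solving exactly, f² + N·c·f − N·c·H = 0 ⇒ f = (−N·c + √((N·c)² + 4·N·c·H))/2 = (−0.0572 + √578.87)/2 ≈ 12.001 mm, so f ≈ 12.0 mm.

12.0 mm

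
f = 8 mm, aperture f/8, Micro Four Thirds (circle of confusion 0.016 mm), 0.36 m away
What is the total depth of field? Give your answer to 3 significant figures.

1.00 m

Hyperfocal distance H = f²/(N·c) + f = 8²/(8 × 0.016) + 8 = 64/0.128 + 8 ≈ 508.0 mm ≈ 0.508 m.
Near limit Dn = s·(H − f)/(H + s − 2f) = 360 × (508.0 − 8) / (508.0 + 360 − 2 × 8) = 360 × 500.0 / 852.0 ≈ 211.3 mm.
Far limit Df = s·(H − f)/(H − s) = 360 × (508.0 − 8) / (508.0 − 360) = 360 × 500.0 / 148.0 ≈ 1216.2 mm.
Depth of field = Df − Dn = 1216.2 − 211.3 ≈ 1004.9 mm ≈ 1.00 m.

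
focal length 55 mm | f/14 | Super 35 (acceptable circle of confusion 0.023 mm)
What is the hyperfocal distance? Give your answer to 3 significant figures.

Hyperfocal distance H = f²/(N·c) + f = 55²/(14 × 0.023) + 55 = 3025/0.322 + 55 ≈ 9449.4 mm ≈ 9.45 m.

9.45 m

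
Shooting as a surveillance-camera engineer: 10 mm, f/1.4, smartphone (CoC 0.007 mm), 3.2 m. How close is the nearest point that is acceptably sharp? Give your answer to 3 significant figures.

2.44 m

Hyperfocal distance H = f²/(N·c) + f = 10²/(1.4 × 0.007) + 10 = 100/0.0098 + 10 ≈ 10214.1 mm ≈ 10.21 m.
Near limit Dn = s·(H − f)/(H + s − 2f) = 3200 × (10214.1 − 10) / (10214.1 + 3200 − 2 × 10) = 3200 × 10204.1 / 13394.1 ≈ 2437.9 mm ≈ 2.44 m.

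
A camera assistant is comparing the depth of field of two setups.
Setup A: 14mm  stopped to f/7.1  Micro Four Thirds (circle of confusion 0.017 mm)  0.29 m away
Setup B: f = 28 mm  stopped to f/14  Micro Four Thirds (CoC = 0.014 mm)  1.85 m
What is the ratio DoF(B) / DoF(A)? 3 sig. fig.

Setup A: H = 14²/(7.1×0.017) + 14 ≈ 1637.9 mm; DoF = Df − Dn = 349.38 − 247.87 ≈ 101.51 mm.
Setup B: H = 28²/(14×0.014) + 28 ≈ 4028.0 mm; DoF = Df − Dn = 3397.6 − 1271.0 ≈ 2126.6 mm.
Ratio = 2126.6 / 101.51 ≈ 20.9.

20.9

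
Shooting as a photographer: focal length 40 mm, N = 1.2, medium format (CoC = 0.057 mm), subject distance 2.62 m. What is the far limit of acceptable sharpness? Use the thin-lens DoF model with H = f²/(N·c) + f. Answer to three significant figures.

Hyperfocal distance H = f²/(N·c) + f = 40²/(1.2 × 0.057) + 40 = 1600/0.0684 + 40 ≈ 23431.8 mm ≈ 23.43 m.
Far limit Df = s·(H − f)/(H − s) = 2620 × (23431.8 − 40) / (23431.8 − 2620) = 2620 × 23391.8 / 20811.8 ≈ 2944.8 mm ≈ 2.94 m.

2.94 m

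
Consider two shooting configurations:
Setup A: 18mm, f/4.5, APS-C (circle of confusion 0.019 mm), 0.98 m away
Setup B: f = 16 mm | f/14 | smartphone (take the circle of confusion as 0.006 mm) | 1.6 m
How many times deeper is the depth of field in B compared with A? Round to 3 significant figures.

4.28

Setup A: H = 18²/(4.5×0.019) + 18 ≈ 3807.5 mm; DoF = Df − Dn = 1313.43 − 781.59 ≈ 531.84 mm.
Setup B: H = 16²/(14×0.006) + 16 ≈ 3063.6 mm; DoF = Df − Dn = 3331.6 − 1052.8 ≈ 2278.8 mm.
Ratio = 2278.8 / 531.84 ≈ 4.28.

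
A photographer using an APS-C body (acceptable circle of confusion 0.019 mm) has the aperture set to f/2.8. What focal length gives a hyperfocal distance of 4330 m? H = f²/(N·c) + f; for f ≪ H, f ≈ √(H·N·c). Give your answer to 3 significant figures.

480 mm

From H = f²/(N·c) + f, with f ≪ H: f ≈ √(H·N·c) = √(4330000 × 2.8 × 0.019) = √230356 ≈ 480.0 mm.
The +f correction barely moves this — solving exactly, f² + N·c·f − N·c·H = 0 ⇒ f = (−N·c + √((N·c)² + 4·N·c·H))/2 = (−0.0532 + √921424)/2 ≈ 479.93 mm, so f ≈ 480 mm.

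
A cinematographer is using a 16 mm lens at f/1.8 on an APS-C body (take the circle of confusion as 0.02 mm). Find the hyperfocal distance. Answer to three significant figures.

7.13 m

Hyperfocal distance H = f²/(N·c) + f = 16²/(1.8 × 0.02) + 16 = 256/0.036 + 16 ≈ 7127.1 mm ≈ 7.13 m.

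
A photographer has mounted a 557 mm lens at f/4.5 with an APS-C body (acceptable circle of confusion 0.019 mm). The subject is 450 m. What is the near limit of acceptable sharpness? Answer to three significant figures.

Hyperfocal distance H = f²/(N·c) + f = 557²/(4.5 × 0.019) + 557 = 310249/0.0855 + 557 ≈ 3629200.3 mm ≈ 3629 m.
Near limit Dn = s·(H − f)/(H + s − 2f) = 450000 × (3629200.3 − 557) / (3629200.3 + 450000 − 2 × 557) = 450000 × 3628643.3 / 4078086.3 ≈ 400406 mm ≈ 400 m.

400 m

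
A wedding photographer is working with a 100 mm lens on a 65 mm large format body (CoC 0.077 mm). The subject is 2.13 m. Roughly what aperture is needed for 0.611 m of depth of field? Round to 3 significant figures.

f/8.99

Write h = H − f = f²/(N·c). The thin-lens limits are Dn = s·h/(h + (s−f)) and Df = s·h/(h − (s−f)), so DoF = Df − Dn = 2·s·(s−f)·h / (h² − (s−f)²).
That is a quadratic in h: DoF·h² − 2·s·(s−f)·h − DoF·(s−f)² = 0 ⇒ h = (s−f)·(s + √(s² + DoF²)) / DoF = 2030 × (2130 + √(2130² + 611²)) / 611 = 2030 × (2130 + 2215.90) / 611 ≈ 14439 mm.
Then N = f²/(c·h) = 100² / (0.077 × 14439) = 10000 / 1111.8 ≈ 8.99.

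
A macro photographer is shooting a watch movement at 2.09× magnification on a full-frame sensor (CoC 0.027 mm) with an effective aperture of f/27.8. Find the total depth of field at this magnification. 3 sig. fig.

0.344 mm

At magnification m, DoF ≈ 2·N_eff·c/m² = 2 × 27.8 × 0.027 / 2.09² = 1.501 / 4.368 ≈ 0.344 mm.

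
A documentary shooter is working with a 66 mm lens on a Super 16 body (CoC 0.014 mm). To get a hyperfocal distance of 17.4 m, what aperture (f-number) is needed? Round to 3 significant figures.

f/17.9

Rearrange H = f²/(N·c) + f for N: N = f² / ((H − f)·c).
N = 66² / ((17400 − 66) × 0.014) = 4356 / 242.7 ≈ 17.9.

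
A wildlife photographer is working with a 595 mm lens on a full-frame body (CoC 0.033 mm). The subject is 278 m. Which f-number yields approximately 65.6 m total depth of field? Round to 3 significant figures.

Write h = H − f = f²/(N·c). The thin-lens limits are Dn = s·h/(h + (s−f)) and Df = s·h/(h − (s−f)), so DoF = Df − Dn = 2·s·(s−f)·h / (h² − (s−f)²).
That is a quadratic in h: DoF·h² − 2·s·(s−f)·h − DoF·(s−f)² = 0 ⇒ h = (s−f)·(s + √(s² + DoF²)) / DoF = 277405 × (278000 + √(278000² + 65600²)) / 65600 = 277405 × (278000 + 285635) / 65600 ≈ 2383463 mm.
Then N = f²/(c·h) = 595² / (0.033 × 2383463) = 354025 / 78654 ≈ 4.50.

f/4.50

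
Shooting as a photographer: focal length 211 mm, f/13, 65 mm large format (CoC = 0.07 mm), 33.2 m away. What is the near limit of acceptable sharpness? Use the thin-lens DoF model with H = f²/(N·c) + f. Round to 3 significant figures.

19.8 m

Hyperfocal distance H = f²/(N·c) + f = 211²/(13 × 0.07) + 211 = 44521/0.91 + 211 ≈ 49135.2 mm ≈ 49.14 m.
Near limit Dn = s·(H − f)/(H + s − 2f) = 33200 × (49135.2 − 211) / (49135.2 + 33200 − 2 × 211) = 33200 × 48924.2 / 81913.2 ≈ 19829 mm ≈ 19.8 m.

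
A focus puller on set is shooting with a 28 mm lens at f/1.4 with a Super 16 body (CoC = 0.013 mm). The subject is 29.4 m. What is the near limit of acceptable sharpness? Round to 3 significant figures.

17.5 m

Hyperfocal distance H = f²/(N·c) + f = 28²/(1.4 × 0.013) + 28 = 784/0.0182 + 28 ≈ 43104.9 mm ≈ 43.10 m.
Near limit Dn = s·(H − f)/(H + s − 2f) = 29400 × (43104.9 − 28) / (43104.9 + 29400 − 2 × 28) = 29400 × 43076.9 / 72448.9 ≈ 17481 mm ≈ 17.5 m.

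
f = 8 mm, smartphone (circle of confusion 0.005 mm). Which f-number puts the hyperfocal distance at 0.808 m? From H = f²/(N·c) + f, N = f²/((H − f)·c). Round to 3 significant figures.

Rearrange H = f²/(N·c) + f for N: N = f² / ((H − f)·c).
N = 8² / ((808 − 8) × 0.005) = 64 / 4.000 ≈ 16.

f/16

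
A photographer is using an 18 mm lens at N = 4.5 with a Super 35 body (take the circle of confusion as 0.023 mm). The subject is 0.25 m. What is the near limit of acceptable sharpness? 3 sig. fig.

Hyperfocal distance H = f²/(N·c) + f = 18²/(4.5 × 0.023) + 18 = 324/0.1035 + 18 ≈ 3148.4 mm ≈ 3.148 m.
Near limit Dn = s·(H − f)/(H + s − 2f) = 250 × (3148.4 − 18) / (3148.4 + 250 − 2 × 18) = 250 × 3130.4 / 3362.4 ≈ 232.75 mm.

233 mm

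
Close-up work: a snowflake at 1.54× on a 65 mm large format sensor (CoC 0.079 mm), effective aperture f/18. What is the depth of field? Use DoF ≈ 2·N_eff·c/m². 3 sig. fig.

At magnification m, DoF ≈ 2·N_eff·c/m² = 2 × 18 × 0.079 / 1.54² = 2.844 / 2.372 ≈ 1.2 mm.

1.20 mm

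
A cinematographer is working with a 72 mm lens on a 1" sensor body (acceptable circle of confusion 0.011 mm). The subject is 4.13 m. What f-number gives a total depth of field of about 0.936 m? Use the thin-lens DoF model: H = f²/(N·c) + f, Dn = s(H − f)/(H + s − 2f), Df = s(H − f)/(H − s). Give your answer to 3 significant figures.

f/13

Write h = H − f = f²/(N·c). The thin-lens limits are Dn = s·h/(h + (s−f)) and Df = s·h/(h − (s−f)), so DoF = Df − Dn = 2·s·(s−f)·h / (h² − (s−f)²).
That is a quadratic in h: DoF·h² − 2·s·(s−f)·h − DoF·(s−f)² = 0 ⇒ h = (s−f)·(s + √(s² + DoF²)) / DoF = 4058 × (4130 + √(4130² + 936²)) / 936 = 4058 × (4130 + 4234.74) / 936 ≈ 36265 mm.
Then N = f²/(c·h) = 72² / (0.011 × 36265) = 5184 / 398.92 ≈ 13.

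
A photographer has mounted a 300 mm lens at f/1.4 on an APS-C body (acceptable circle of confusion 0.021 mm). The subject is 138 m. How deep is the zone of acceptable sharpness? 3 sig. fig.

Hyperfocal distance H = f²/(N·c) + f = 300²/(1.4 × 0.021) + 300 = 90000/0.0294 + 300 ≈ 3061524.5 mm ≈ 3062 m.
Near limit Dn = s·(H − f)/(H + s − 2f) = 138000 × (3061524.5 − 300) / (3061524.5 + 138000 − 2 × 300) = 138000 × 3061224.5 / 3198924.5 ≈ 132060 mm.
Far limit Df = s·(H − f)/(H − s) = 138000 × (3061524.5 − 300) / (3061524.5 − 138000) = 138000 × 3061224.5 / 2923524.5 ≈ 144500 mm.
Depth of field = Df − Dn = 144500 − 132060 ≈ 12440 mm ≈ 12.4 m.

12.4 m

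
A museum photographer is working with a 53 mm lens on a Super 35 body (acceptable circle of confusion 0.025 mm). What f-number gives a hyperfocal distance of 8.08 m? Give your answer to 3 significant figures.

Rearrange H = f²/(N·c) + f for N: N = f² / ((H − f)·c).
N = 53² / ((8080 − 53) × 0.025) = 2809 / 200.7 ≈ 14.

f/14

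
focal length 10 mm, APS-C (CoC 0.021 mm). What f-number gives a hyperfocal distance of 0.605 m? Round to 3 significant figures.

f/8

Rearrange H = f²/(N·c) + f for N: N = f² / ((H − f)·c).
N = 10² / ((605 − 10) × 0.021) = 100 / 12.50 ≈ 8.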